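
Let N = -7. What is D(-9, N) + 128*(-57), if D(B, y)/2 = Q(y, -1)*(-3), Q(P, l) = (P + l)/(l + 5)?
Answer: -7284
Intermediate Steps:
Q(P, l) = (P + l)/(5 + l)
D(B, y) = 3/2 - 3*y/2 (D(B, y) = 2*(((y - 1)/(5 - 1))*(-3)) = 2*(((-1 + y)/4)*(-3)) = 2*((-¼ + y/4)*(-3)) = 2*(¾ - 3*y/4) = 3/2 - 3*y/2)
D(-9, N) + 128*(-57) = (3/2 - 3/2*(-7)) + 128*(-57) = (3/2 + 21/2) - 7296 = 12 - 7296 = -7284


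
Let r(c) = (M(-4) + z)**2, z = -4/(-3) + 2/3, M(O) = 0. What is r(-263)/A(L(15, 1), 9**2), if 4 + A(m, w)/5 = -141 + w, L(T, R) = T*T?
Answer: -1/80 ≈ -0.012500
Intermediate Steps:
z = 2 (z = -4*(-1/3) + 2*(1/3) = 4/3 + 2/3 = 2)
L(T, R) = T**2
r(c) = 4 (r(c) = (0 + 2)**2 = 2**2 = 4)
A(m, w) = -725 + 5*w (A(m, w) = -20 + 5*(-141 + w) = -20 + (-705 + 5*w) = -725 + 5*w)
r(-263)/A(L(15, 1), 9**2) = 4/(-725 + 5*9**2) = 4/(-725 + 5*81) = 4/(-725 + 405) = 4/(-320) = 4*(-1/320) = -1/80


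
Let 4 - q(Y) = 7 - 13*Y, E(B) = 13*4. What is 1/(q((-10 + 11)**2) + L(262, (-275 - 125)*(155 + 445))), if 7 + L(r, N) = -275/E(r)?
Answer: -52/119 ≈ -0.43697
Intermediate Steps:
E(B) = 52
q(Y) = -3 + 13*Y (q(Y) = 4 - (7 - 13*Y) = 4 + (-7 + 13*Y) = -3 + 13*Y)
L(r, N) = -639/52 (L(r, N) = -7 - 275/52 = -639/52)
1/(q((-10 + 11)**2) + L(262, (-275 - 125)*(155 + 445))) = 1/((-3 + 13*(-10 + 11)**2) - 639/52) = 1/((-3 + 13*1**2) - 639/52) = 1/((-3 + 13*1) - 639/52) = 1/((-3 + 13) - 639/52) = 1/(10 - 639/52) = 1/(-119/52) = -52/119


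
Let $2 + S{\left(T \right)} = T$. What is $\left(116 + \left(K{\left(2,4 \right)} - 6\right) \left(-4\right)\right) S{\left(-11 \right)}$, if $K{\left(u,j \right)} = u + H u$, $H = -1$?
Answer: $-1820$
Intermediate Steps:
$S{\left(T \right)} = -2 + T$
$K{\left(u,j \right)} = 0$ ($K{\left(u,j \right)} = u - u = 0$)
$\left(116 + \left(K{\left(2,4 \right)} - 6\right) \left(-4\right)\right) S{\left(-11 \right)} = \left(116 + \left(0 - 6\right) \left(-4\right)\right) \left(-2 - 11\right) = \left(116 - -24\right) \left(-13\right) = \left(116 + 24\right) \left(-13\right) = 140 \left(-13\right) = -1820$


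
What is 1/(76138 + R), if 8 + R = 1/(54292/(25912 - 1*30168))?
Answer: 1939/147615918 ≈ 1.3135e-5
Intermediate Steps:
R = -15664/1939 (R = -8 + 1/(54292/(25912 - 1*30168)) = -8 + 1/(54292/(25912 - 30168)) = -8 + 1/(54292/(-4256)) = -8 + 1/(54292*(-1/4256)) = -8 + 1/(-1939/152) = -8 - 152/1939 = -15664/1939 ≈ -8.0784)
1/(76138 + R) = 1/(76138 - 15664/1939) = 1/(147615918/1939) = 1939/147615918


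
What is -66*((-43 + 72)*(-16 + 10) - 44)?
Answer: 14388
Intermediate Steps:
-66*((-43 + 72)*(-16 + 10) - 44) = -66*(29*(-6) - 44) = -66*(-174 - 44) = -66*(-218) = 14388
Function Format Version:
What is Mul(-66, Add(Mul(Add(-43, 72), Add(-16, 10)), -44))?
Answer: 14388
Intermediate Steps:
Mul(-66, Add(Mul(Add(-43, 72), Add(-16, 10)), -44)) = Mul(-66, Add(Mul(29, -6), -44)) = Mul(-66, Add(-174, -44)) = Mul(-66, -218) = 14388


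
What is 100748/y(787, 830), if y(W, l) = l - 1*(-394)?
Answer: 25187/306 ≈ 82.310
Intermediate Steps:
y(W, l) = 394 + l (y(W, l) = l + 394 = 394 + l)
100748/y(787, 830) = 100748/(394 + 830) = 100748/1224 = 100748*(1/1224) = 25187/306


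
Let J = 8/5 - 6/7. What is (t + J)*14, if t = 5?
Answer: 402/5 ≈ 80.400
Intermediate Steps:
J = 26/35 (J = 8*(⅕) - 6*⅐ = 8/5 - 6/7 = 26/35 ≈ 0.74286)
(t + J)*14 = (5 + 26/35)*14 = (201/35)*14 = 402/5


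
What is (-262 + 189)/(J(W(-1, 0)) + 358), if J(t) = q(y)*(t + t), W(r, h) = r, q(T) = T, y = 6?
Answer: -73/346 ≈ -0.21098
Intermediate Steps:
J(t) = 12*t (J(t) = 6*(t + t) = 6*(2*t) = 12*t)
(-262 + 189)/(J(W(-1, 0)) + 358) = (-262 + 189)/(12*(-1) + 358) = -73/(-12 + 358) = -73/346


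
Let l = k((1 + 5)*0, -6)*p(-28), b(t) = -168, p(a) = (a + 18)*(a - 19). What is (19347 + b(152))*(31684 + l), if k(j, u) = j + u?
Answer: 553582656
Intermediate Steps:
p(a) = (-19 + a)*(18 + a) (p(a) = (18 + a)*(-19 + a) = (-19 + a)*(18 + a))
l = -2820 (l = ((1 + 5)*0 - 6)*(-342 + (-28)**2 - 1*(-28)) = (6*0 - 6)*(-342 + 784 + 28) = (0 - 6)*470 = -6*470 = -2820)
(19347 + b(152))*(31684 + l) = (19347 - 168)*(31684 - 2820) = 19179*28864 = 553582656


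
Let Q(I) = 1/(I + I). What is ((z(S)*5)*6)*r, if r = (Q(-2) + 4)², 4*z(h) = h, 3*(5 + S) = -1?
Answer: -1125/2 ≈ -562.50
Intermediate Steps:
S = -16/3 (S = -5 + (⅓)*(-1) = -5 - ⅓ = -16/3 ≈ -5.3333)
z(h) = h/4
Q(I) = 1/(2*I)
r = 225/16 (r = ((½)/(-2) + 4)² = ((½)*(-½) + 4)² = (-¼ + 4)² = (15/4)² = 225/16 ≈ 14.063)
((z(S)*5)*6)*r = ((((¼)*(-16/3))*5)*6)*(225/16) = (-4/3*5*6)*(225/16) = -20/3*6*(225/16) = -40*225/16 = -1125/2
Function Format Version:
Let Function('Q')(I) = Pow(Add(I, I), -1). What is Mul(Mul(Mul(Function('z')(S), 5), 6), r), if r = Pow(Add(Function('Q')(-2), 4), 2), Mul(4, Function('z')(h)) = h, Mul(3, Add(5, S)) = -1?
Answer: Rational(-1125, 2) ≈ -562.50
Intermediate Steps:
S = Rational(-16, 3) (S = Add(-5, Mul(Rational(1, 3), -1)) = Add(-5, Rational(-1, 3)) = Rational(-16, 3) ≈ -5.3333)
Function('z')(h) = Mul(Rational(1, 4), h)
Function('Q')(I) = Mul(Rational(1, 2), Pow(I, -1)) (Function('Q')(I) = Pow(Mul(2, I), -1) = Mul(Rational(1, 2), Pow(I, -1)))
r = Rational(225, 16) (r = Pow(Add(Mul(Rational(1, 2), Pow(-2, -1)), 4), 2) = Pow(Add(Mul(Rational(1, 2), Rational(-1, 2)), 4), 2) = Pow(Add(Rational(-1, 4), 4), 2) = Pow(Rational(15, 4), 2) = Rational(225, 16) ≈ 14.063)
Mul(Mul(Mul(Function('z')(S), 5), 6), r) = Mul(Mul(Mul(Mul(Rational(1, 4), Rational(-16, 3)), 5), 6), Rational(225, 16)) = Mul(Mul(Mul(Rational(-4, 3), 5), 6), Rational(225, 16)) = Mul(Mul(Rational(-20, 3), 6), Rational(225, 16)) = Mul(-40, Rational(225, 16)) = Rational(-1125, 2)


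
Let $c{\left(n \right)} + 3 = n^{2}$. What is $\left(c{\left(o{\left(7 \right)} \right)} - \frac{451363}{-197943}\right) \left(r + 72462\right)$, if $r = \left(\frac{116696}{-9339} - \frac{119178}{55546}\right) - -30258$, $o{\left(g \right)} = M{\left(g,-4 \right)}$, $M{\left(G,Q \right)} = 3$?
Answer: $\frac{43661715153498410381}{51340881099321} \approx 8.5043 \cdot 10^{5}$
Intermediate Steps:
$o{\left(g \right)} = 3$
$r = \frac{7844281898447}{259372047}$ ($r = \left(116696 \left(- \frac{1}{9339}\right) - \frac{59589}{27773}\right) + 30258 = \left(- \frac{116696}{9339} - \frac{59589}{27773}\right) + 30258 = - \frac{3797499679}{259372047} + 30258 = \frac{7844281898447}{259372047} \approx 30243.0$)
$c{\left(n \right)} = -3 + n^{2}$
$\left(c{\left(o{\left(7 \right)} \right)} - \frac{451363}{-197943}\right) \left(r + 72462\right) = \left(\left(-3 + 3^{2}\right) - \frac{451363}{-197943}\right) \left(\frac{7844281898447}{259372047} + 72462\right) = \left(\left(-3 + 9\right) - - \frac{451363}{197943}\right) \frac{26638899168161}{259372047} = \left(6 + \frac{451363}{197943}\right) \frac{26638899168161}{259372047} = \frac{1639021}{197943} \cdot \frac{26638899168161}{259372047} = \frac{43661715153498410381}{51340881099321}$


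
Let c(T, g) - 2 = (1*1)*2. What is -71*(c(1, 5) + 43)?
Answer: -3337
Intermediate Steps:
c(T, g) = 4 (c(T, g) = 2 + (1*1)*2 = 2 + 1*2 = 2 + 2 = 4)
-71*(c(1, 5) + 43) = -71*(4 + 43) = -71*47 = -3337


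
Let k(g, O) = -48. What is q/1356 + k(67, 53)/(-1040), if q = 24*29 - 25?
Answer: 47683/88140 ≈ 0.54099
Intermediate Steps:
q = 671 (q = 696 - 25 = 671)
q/1356 + k(67, 53)/(-1040) = 671/1356 - 48/(-1040) = 671*(1/1356) - 48*(-1/1040) = 671/1356 + 3/65 = 47683/88140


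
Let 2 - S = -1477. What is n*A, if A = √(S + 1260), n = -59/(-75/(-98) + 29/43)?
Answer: -248626*√2739/6067 ≈ -2144.7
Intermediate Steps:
S = 1479 (S = 2 - 1*(-1477) = 2 + 1477 = 1479)
n = -248626/6067 (n = -59/(-75*(-1/98) + 29*(1/43)) = -59/(75/98 + 29/43) = -59/6067/4214 = -59*4214/6067 = -248626/6067 ≈ -40.980)
A = √2739 (A = √(1479 + 1260) = √2739 ≈ 52.335)
n*A = -248626*√2739/6067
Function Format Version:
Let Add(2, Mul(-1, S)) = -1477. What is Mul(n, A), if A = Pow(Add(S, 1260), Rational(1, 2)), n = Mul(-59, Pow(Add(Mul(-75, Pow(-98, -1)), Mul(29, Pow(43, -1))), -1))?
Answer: Mul(Rational(-248626, 6067), Pow(2739, Rational(1, 2))) ≈ -2144.7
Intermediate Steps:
S = 1479 (S = Add(2, Mul(-1, -1477)) = Add(2, 1477) = 1479)
n = Rational(-248626, 6067) (n = Mul(-59, Pow(Add(Mul(-75, Rational(-1, 98)), Mul(29, Rational(1, 43))), -1)) = Mul(-59, Pow(Add(Rational(75, 98), Rational(29, 43)), -1)) = Mul(-59, Pow(Rational(6067, 4214), -1)) = Mul(-59, Rational(4214, 6067)) = Rational(-248626, 6067) ≈ -40.980)
A = Pow(2739, Rational(1, 2)) (A = Pow(Add(1479, 1260), Rational(1, 2)) = Pow(2739, Rational(1, 2)) ≈ 52.335)
Mul(n, A) = Mul(Rational(-248626, 6067), Pow(2739, Rational(1, 2)))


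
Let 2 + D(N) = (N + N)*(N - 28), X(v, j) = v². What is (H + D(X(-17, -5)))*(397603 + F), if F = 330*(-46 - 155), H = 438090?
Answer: 195101908258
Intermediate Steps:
D(N) = -2 + 2*N*(-28 + N) (D(N) = -2 + (N + N)*(N - 28) = -2 + (2*N)*(-28 + N) = -2 + 2*N*(-28 + N))
F = -66330 (F = 330*(-201) = -66330)
(H + D(X(-17, -5)))*(397603 + F) = (438090 + (-2 - 56*(-17)² + 2*((-17)²)²))*(397603 - 66330) = (438090 + (-2 - 56*289 + 2*289²))*331273 = (438090 + (-2 - 16184 + 2*83521))*331273 = (438090 + (-2 - 16184 + 167042))*331273 = (438090 + 150856)*331273 = 588946*331273 = 195101908258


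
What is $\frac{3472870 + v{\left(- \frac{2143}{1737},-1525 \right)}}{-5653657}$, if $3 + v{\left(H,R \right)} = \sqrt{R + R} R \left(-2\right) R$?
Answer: $- \frac{3472867}{5653657} + \frac{23256250 i \sqrt{122}}{5653657} \approx -0.61427 + 45.435 i$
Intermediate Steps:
$v{\left(H,R \right)} = -3 - 2 \sqrt{2} R^{\frac{5}{2}}$ ($v{\left(H,R \right)} = -3 + \sqrt{R + R} R \left(-2\right) R = -3 + \sqrt{2 R} \left(- 2 R\right) R = -3 + \sqrt{2} \sqrt{R} \left(- 2 R\right) R = -3 + - 2 \sqrt{2} R^{\frac{3}{2}} R = -3 - 2 \sqrt{2} R^{\frac{5}{2}}$)
$\frac{3472870 + v{\left(- \frac{2143}{1737},-1525 \right)}}{-5653657} = \frac{3472870 - \left(3 + 2 \sqrt{2} \left(-1525\right)^{\frac{5}{2}}\right)}{-5653657} = \left(3472870 - \left(3 + 2 \sqrt{2} \cdot 11628125 i \sqrt{61}\right)\right) \left(- \frac{1}{5653657}\right) = \left(3472870 - \left(3 + 23256250 i \sqrt{122}\right)\right) \left(- \frac{1}{5653657}\right) = \left(3472867 - 23256250 i \sqrt{122}\right) \left(- \frac{1}{5653657}\right) = - \frac{3472867}{5653657} + \frac{23256250 i \sqrt{122}}{5653657}$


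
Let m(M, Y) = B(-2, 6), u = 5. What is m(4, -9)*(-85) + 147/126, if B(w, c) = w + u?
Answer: -1523/6 ≈ -253.83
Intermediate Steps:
B(w, c) = 5 + w (B(w, c) = w + 5 = 5 + w)
m(M, Y) = 3 (m(M, Y) = 5 - 2 = 3)
m(4, -9)*(-85) + 147/126 = 3*(-85) + 147/126 = -255 + 147*(1/126) = -255 + 7/6 = -1523/6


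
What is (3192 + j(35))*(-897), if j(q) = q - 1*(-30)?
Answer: -2921529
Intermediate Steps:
j(q) = 30 + q (j(q) = q + 30 = 30 + q)
(3192 + j(35))*(-897) = (3192 + (30 + 35))*(-897) = (3192 + 65)*(-897) = 3257*(-897) = -2921529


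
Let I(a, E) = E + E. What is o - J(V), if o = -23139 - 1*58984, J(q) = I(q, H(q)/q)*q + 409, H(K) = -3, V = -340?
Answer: -82526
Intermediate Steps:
I(a, E) = 2*E
J(q) = 403 (J(q) = (2*(-3/q))*q + 409 = (-6/q)*q + 409 = -6 + 409 = 403)
o = -82123 (o = -23139 - 58984 = -82123)
o - J(V) = -82123 - 1*403 = -82123 - 403 = -82526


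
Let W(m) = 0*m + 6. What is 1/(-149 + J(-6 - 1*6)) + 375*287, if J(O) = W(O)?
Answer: 15390374/143 ≈ 1.0763e+5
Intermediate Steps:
W(m) = 6 (W(m) = 0 + 6 = 6)
J(O) = 6
1/(-149 + J(-6 - 1*6)) + 375*287 = 1/(-149 + 6) + 375*287 = 1/(-143) + 107625 = -1/143 + 107625 = 15390374/143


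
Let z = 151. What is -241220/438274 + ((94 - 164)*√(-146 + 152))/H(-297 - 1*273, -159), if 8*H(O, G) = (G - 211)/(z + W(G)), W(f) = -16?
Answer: -120610/219137 + 7560*√6/37 ≈ 499.94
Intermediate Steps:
H(O, G) = -211/1080 + G/1080 (H(O, G) = ((G - 211)/(151 - 16))/8 = ((-211 + G)/135)/8 = ((-211 + G)*(1/135))/8 = (-211/135 + G/135)/8 = -211/1080 + G/1080)
-241220/438274 + ((94 - 164)*√(-146 + 152))/H(-297 - 1*273, -159) = -241220/438274 + ((94 - 164)*√(-146 + 152))/(-211/1080 + (1/1080)*(-159)) = -241220*1/438274 + (-70*√6)/(-211/1080 - 53/360) = -120610/219137 + (-70*√6)/(-37/108) = -120610/219137 - 70*√6*(-108/37) = -120610/219137 + 7560*√6/37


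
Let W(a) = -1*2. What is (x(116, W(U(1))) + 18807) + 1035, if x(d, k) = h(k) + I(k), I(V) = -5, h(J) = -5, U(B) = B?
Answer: 19832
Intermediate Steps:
W(a) = -2
x(d, k) = -10 (x(d, k) = -5 - 5 = -10)
(x(116, W(U(1))) + 18807) + 1035 = (-10 + 18807) + 1035 = 18797 + 1035 = 19832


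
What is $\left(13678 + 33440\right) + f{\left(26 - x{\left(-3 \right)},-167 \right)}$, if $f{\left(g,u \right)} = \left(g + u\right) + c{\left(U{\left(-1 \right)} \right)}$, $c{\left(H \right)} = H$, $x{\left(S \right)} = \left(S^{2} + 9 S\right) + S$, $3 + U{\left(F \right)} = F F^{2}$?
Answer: $46994$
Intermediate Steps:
$U{\left(F \right)} = -3 + F^{3}$ ($U{\left(F \right)} = -3 + F F^{2} = -3 + F^{3}$)
$x{\left(S \right)} = S^{2} + 10 S$
$f{\left(g,u \right)} = -4 + g + u$ ($f{\left(g,u \right)} = \left(g + u\right) - \left(3 - \left(-1\right)^{3}\right) = \left(g + u\right) - 4 = -4 + g + u$)
$\left(13678 + 33440\right) + f{\left(26 - x{\left(-3 \right)},-167 \right)} = \left(13678 + 33440\right) - \left(145 - 3 \left(10 - 3\right)\right) = 47118 - \left(145 - 21\right) = 47118 - 124 = 46994$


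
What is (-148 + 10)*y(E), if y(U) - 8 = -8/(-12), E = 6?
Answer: -1196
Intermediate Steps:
y(U) = 26/3 (y(U) = 8 - 8/(-12) = 8 - 8*(-1/12) = 8 + ⅔ = 26/3)
(-148 + 10)*y(E) = (-148 + 10)*(26/3) = -138*26/3 = -1196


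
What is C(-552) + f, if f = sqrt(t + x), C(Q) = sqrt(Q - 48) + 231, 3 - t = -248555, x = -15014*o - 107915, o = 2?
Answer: 231 + sqrt(110615) + 10*I*sqrt(6) ≈ 563.59 + 24.495*I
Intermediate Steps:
x = -137943 (x = -15014*2 - 107915 = -30028 - 107915 = -137943)
t = 248558 (t = 3 - 1*(-248555) = 3 + 248555 = 248558)
C(Q) = 231 + sqrt(-48 + Q) (C(Q) = sqrt(-48 + Q) + 231 = 231 + sqrt(-48 + Q))
f = sqrt(110615) (f = sqrt(248558 - 137943) = sqrt(110615) ≈ 332.59)
C(-552) + f = (231 + sqrt(-48 - 552)) + sqrt(110615) = (231 + sqrt(-600)) + sqrt(110615) = (231 + 10*I*sqrt(6)) + sqrt(110615) = 231 + sqrt(110615) + 10*I*sqrt(6)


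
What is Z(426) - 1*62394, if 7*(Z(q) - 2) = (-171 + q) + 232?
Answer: -436257/7 ≈ -62322.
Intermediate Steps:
Z(q) = 75/7 + q/7 (Z(q) = 2 + ((-171 + q) + 232)/7 = 2 + (61 + q)/7 = 2 + (61/7 + q/7) = 75/7 + q/7)
Z(426) - 1*62394 = (75/7 + (⅐)*426) - 1*62394 = (75/7 + 426/7) - 62394 = 501/7 - 62394 = -436257/7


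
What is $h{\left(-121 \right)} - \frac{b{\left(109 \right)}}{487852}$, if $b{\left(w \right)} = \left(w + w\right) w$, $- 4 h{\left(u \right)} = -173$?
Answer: $\frac{21075837}{487852} \approx 43.201$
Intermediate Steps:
$h{\left(u \right)} = \frac{173}{4}$ ($h{\left(u \right)} = \left(- \frac{1}{4}\right) \left(-173\right) = \frac{173}{4}$)
$b{\left(w \right)} = 2 w^{2}$ ($b{\left(w \right)} = 2 w w = 2 w^{2}$)
$h{\left(-121 \right)} - \frac{b{\left(109 \right)}}{487852} = \frac{173}{4} - \frac{2 \cdot 109^{2}}{487852} = \frac{173}{4} - 2 \cdot 11881 \cdot \frac{1}{487852} = \frac{173}{4} - 23762 \cdot \frac{1}{487852} = \frac{173}{4} - \frac{11881}{243926} = \frac{21075837}{487852}$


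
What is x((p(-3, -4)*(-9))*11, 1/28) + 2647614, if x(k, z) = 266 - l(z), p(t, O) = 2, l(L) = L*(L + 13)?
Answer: 2075937555/784 ≈ 2.6479e+6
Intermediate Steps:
l(L) = L*(13 + L)
x(k, z) = 266 - z*(13 + z)
x((p(-3, -4)*(-9))*11, 1/28) + 2647614 = (266 - 1*(13 + 1/28)/28) + 2647614 = (266 - 1*1/28*(13 + 1/28)) + 2647614 = (266 - 1*1/28*365/28) + 2647614 = (266 - 365/784) + 2647614 = 208179/784 + 2647614 = 2075937555/784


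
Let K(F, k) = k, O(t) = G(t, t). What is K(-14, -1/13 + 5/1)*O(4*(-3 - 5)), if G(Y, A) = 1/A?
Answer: -2/13 ≈ -0.15385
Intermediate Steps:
O(t) = 1/t
K(-14, -1/13 + 5/1)*O(4*(-3 - 5)) = (-1/13 + 5/1)/((4*(-3 - 5))) = (-1*1/13 + 5*1)/((4*(-8))) = (-1/13 + 5)/(-32) = (64/13)*(-1/32) = -2/13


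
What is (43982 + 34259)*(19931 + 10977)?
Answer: 2418272828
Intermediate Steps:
(43982 + 34259)*(19931 + 10977) = 78241*30908 = 2418272828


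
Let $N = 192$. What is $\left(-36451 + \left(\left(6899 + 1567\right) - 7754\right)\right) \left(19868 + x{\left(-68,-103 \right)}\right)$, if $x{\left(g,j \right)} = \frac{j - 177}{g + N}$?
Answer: $- \frac{22009434282}{31} \approx -7.0998 \cdot 10^{8}$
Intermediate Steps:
$x{\left(g,j \right)} = \frac{-177 + j}{192 + g}$ ($x{\left(g,j \right)} = \frac{j - 177}{g + 192} = \frac{-177 + j}{192 + g}$)
$\left(-36451 + \left(\left(6899 + 1567\right) - 7754\right)\right) \left(19868 + x{\left(-68,-103 \right)}\right) = \left(-36451 + \left(\left(6899 + 1567\right) - 7754\right)\right) \left(19868 + \frac{-177 - 103}{192 - 68}\right) = \left(-36451 + \left(8466 - 7754\right)\right) \left(19868 + \frac{1}{124} \left(-280\right)\right) = \left(-36451 + 712\right) \left(19868 + \frac{1}{124} \left(-280\right)\right) = - 35739 \left(19868 - \frac{70}{31}\right) = \left(-35739\right) \frac{615838}{31} = - \frac{22009434282}{31}$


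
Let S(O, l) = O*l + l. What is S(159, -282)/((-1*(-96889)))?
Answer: -45120/96889 ≈ -0.46569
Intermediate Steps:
S(O, l) = l + O*l
S(159, -282)/((-1*(-96889))) = (-282*(1 + 159))/((-1*(-96889))) = -282*160/96889 = -45120*1/96889 = -45120/96889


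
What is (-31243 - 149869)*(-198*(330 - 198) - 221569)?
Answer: 44862347960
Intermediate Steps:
(-31243 - 149869)*(-198*(330 - 198) - 221569) = -181112*(-198*132 - 221569) = -181112*(-26136 - 221569) = -181112*(-247705) = 44862347960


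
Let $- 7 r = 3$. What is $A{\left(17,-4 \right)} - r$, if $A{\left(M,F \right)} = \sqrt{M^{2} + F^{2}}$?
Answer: $\frac{3}{7} + \sqrt{305} \approx 17.893$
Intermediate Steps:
$A{\left(M,F \right)} = \sqrt{F^{2} + M^{2}}$
$r = - \frac{3}{7}$ ($r = \left(- \frac{1}{7}\right) 3 = - \frac{3}{7} \approx -0.42857$)
$A{\left(17,-4 \right)} - r = \sqrt{\left(-4\right)^{2} + 17^{2}} - - \frac{3}{7} = \sqrt{16 + 289} + \frac{3}{7} = \sqrt{305} + \frac{3}{7} = \frac{3}{7} + \sqrt{305}$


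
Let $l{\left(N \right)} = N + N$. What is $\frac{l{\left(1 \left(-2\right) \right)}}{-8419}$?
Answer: $\frac{4}{8419} \approx 0.00047512$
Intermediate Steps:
$l{\left(N \right)} = 2 N$
$\frac{l{\left(1 \left(-2\right) \right)}}{-8419} = \frac{2 \cdot 1 \left(-2\right)}{-8419} = 2 \left(-2\right) \left(- \frac{1}{8419}\right) = \left(-4\right) \left(- \frac{1}{8419}\right) = \frac{4}{8419}$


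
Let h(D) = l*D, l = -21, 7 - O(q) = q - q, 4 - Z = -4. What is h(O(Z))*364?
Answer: -53508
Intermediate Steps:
Z = 8 (Z = 4 - 1*(-4) = 4 + 4 = 8)
O(q) = 7 (O(q) = 7 - (q - q) = 7 - 1*0 = 7 + 0 = 7)
h(D) = -21*D
h(O(Z))*364 = -21*7*364 = -147*364 = -53508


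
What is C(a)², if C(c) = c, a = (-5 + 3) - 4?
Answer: 36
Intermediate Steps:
a = -6 (a = -2 - 4 = -6)
C(a)² = (-6)² = 36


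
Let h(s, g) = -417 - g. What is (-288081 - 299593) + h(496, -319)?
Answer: -587772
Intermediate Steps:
(-288081 - 299593) + h(496, -319) = (-288081 - 299593) + (-417 - 1*(-319)) = -587674 + (-417 + 319) = -587674 - 98 = -587772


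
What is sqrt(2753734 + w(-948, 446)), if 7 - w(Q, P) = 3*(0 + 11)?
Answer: 38*sqrt(1907) ≈ 1659.4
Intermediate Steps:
w(Q, P) = -26 (w(Q, P) = 7 - 3*(0 + 11) = 7 - 3*11 = 7 - 1*33 = 7 - 33 = -26)
sqrt(2753734 + w(-948, 446)) = sqrt(2753734 - 26) = sqrt(2753708) = 38*sqrt(1907)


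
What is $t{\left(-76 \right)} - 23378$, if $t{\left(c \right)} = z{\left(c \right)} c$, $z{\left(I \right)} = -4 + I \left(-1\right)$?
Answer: $-28850$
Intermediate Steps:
$z{\left(I \right)} = -4 - I$
$t{\left(c \right)} = c \left(-4 - c\right)$ ($t{\left(c \right)} = \left(-4 - c\right) c = c \left(-4 - c\right)$)
$t{\left(-76 \right)} - 23378 = \left(-1\right) \left(-76\right) \left(4 - 76\right) - 23378 = \left(-1\right) \left(-76\right) \left(-72\right) - 23378 = -5472 - 23378 = -28850$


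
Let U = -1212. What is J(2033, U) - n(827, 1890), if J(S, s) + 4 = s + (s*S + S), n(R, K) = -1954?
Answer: -2461225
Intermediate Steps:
J(S, s) = -4 + S + s + S*s (J(S, s) = -4 + (s + (s*S + S)) = -4 + (s + (S*s + S)) = -4 + (s + (S + S*s)) = -4 + (S + s + S*s) = -4 + S + s + S*s)
J(2033, U) - n(827, 1890) = (-4 + 2033 - 1212 + 2033*(-1212)) - 1*(-1954) = (-4 + 2033 - 1212 - 2463996) + 1954 = -2463179 + 1954 = -2461225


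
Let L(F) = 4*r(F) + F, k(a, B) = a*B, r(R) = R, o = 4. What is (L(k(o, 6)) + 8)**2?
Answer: 16384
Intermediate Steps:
k(a, B) = B*a
L(F) = 5*F (L(F) = 4*F + F = 5*F)
(L(k(o, 6)) + 8)**2 = (5*(6*4) + 8)**2 = (5*24 + 8)**2 = (120 + 8)**2 = 128**2 = 16384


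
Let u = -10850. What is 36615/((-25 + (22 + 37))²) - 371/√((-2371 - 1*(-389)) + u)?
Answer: 36615/1156 + 371*I*√802/3208 ≈ 31.674 + 3.2751*I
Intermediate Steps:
36615/((-25 + (22 + 37))²) - 371/√((-2371 - 1*(-389)) + u) = 36615/((-25 + (22 + 37))²) - 371/√((-2371 - 1*(-389)) - 10850) = 36615/((-25 + 59)²) - 371/√((-2371 + 389) - 10850) = 36615/(34²) - 371/√(-1982 - 10850) = 36615/1156 - 371*(-I*√802/3208) = 36615*(1/1156) - 371*(-I*√802/3208) = 36615/1156 - (-371)*I*√802/3208 = 36615/1156 + 371*I*√802/3208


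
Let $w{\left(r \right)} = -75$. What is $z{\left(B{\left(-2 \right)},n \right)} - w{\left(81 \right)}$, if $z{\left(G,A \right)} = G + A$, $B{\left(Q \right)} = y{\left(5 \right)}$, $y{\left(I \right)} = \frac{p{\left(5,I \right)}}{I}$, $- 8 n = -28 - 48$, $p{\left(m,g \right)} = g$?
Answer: $\frac{171}{2} \approx 85.5$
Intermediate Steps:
$n = \frac{19}{2}$ ($n = - \frac{-28 - 48}{8} = \left(- \frac{1}{8}\right) \left(-76\right) = \frac{19}{2} \approx 9.5$)
$y{\left(I \right)} = 1$ ($y{\left(I \right)} = \frac{I}{I} = 1$)
$B{\left(Q \right)} = 1$
$z{\left(G,A \right)} = A + G$
$z{\left(B{\left(-2 \right)},n \right)} - w{\left(81 \right)} = \left(\frac{19}{2} + 1\right) - -75 = \frac{21}{2} + 75 = \frac{171}{2}$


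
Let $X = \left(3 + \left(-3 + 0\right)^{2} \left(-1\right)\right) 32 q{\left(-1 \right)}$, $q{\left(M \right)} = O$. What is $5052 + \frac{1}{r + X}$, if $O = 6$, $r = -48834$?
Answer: $\frac{252529271}{49986} \approx 5052.0$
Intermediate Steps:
$q{\left(M \right)} = 6$
$X = -1152$ ($X = \left(3 + \left(-3 + 0\right)^{2} \left(-1\right)\right) 32 \cdot 6 = \left(3 + \left(-3\right)^{2} \left(-1\right)\right) 32 \cdot 6 = \left(3 + 9 \left(-1\right)\right) 32 \cdot 6 = \left(3 - 9\right) 32 \cdot 6 = \left(-6\right) 32 \cdot 6 = \left(-192\right) 6 = -1152$)
$5052 + \frac{1}{r + X} = 5052 + \frac{1}{-48834 - 1152} = 5052 + \frac{1}{-49986} = 5052 - \frac{1}{49986} = \frac{252529271}{49986}$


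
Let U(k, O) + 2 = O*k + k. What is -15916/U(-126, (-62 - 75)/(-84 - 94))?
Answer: 1416524/20023 ≈ 70.745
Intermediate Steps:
U(k, O) = -2 + k + O*k (U(k, O) = -2 + (O*k + k) = -2 + (k + O*k) = -2 + k + O*k)
-15916/U(-126, (-62 - 75)/(-84 - 94)) = -15916/(-2 - 126 + ((-62 - 75)/(-84 - 94))*(-126)) = -15916/(-2 - 126 - 137/(-178)*(-126)) = -15916/(-2 - 126 - 137*(-1/178)*(-126)) = -15916/(-2 - 126 + (137/178)*(-126)) = -15916/(-2 - 126 - 8631/89) = -15916/(-20023/89) = -15916*(-89/20023) = 1416524/20023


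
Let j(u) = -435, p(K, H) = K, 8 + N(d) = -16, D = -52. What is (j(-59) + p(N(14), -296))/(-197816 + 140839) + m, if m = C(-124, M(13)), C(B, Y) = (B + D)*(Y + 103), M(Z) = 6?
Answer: -1093046309/56977 ≈ -19184.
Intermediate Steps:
N(d) = -24 (N(d) = -8 - 16 = -24)
C(B, Y) = (-52 + B)*(103 + Y) (C(B, Y) = (B - 52)*(Y + 103) = (-52 + B)*(103 + Y))
m = -19184 (m = -5356 - 52*6 + 103*(-124) - 124*6 = -5356 - 312 - 12772 - 744 = -19184)
(j(-59) + p(N(14), -296))/(-197816 + 140839) + m = (-435 - 24)/(-197816 + 140839) - 19184 = -459/(-56977) - 19184 = -459*(-1/56977) - 19184 = 459/56977 - 19184 = -1093046309/56977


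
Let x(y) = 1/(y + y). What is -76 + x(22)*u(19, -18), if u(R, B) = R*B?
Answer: -1843/22 ≈ -83.773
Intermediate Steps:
u(R, B) = B*R
x(y) = 1/(2*y)
-76 + x(22)*u(19, -18) = -76 + ((1/2)/22)*(-18*19) = -76 + ((1/2)*(1/22))*(-342) = -76 + (1/44)*(-342) = -76 - 171/22 = -1843/22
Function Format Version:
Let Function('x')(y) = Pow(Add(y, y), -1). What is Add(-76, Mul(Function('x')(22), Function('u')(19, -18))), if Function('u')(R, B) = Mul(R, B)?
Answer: Rational(-1843, 22) ≈ -83.773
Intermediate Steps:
Function('u')(R, B) = Mul(B, R)
Function('x')(y) = Mul(Rational(1, 2), Pow(y, -1)) (Function('x')(y) = Pow(Mul(2, y), -1) = Mul(Rational(1, 2), Pow(y, -1)))
Add(-76, Mul(Function('x')(22), Function('u')(19, -18))) = Add(-76, Mul(Mul(Rational(1, 2), Pow(22, -1)), Mul(-18, 19))) = Add(-76, Mul(Mul(Rational(1, 2), Rational(1, 22)), -342)) = Add(-76, Mul(Rational(1, 44), -342)) = Add(-76, Rational(-171, 22)) = Rational(-1843, 22)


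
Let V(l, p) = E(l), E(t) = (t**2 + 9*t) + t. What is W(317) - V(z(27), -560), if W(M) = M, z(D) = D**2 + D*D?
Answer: -2140027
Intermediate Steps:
z(D) = 2*D**2 (z(D) = D**2 + D**2 = 2*D**2)
E(t) = t**2 + 10*t
V(l, p) = l*(10 + l)
W(317) - V(z(27), -560) = 317 - 2*27**2*(10 + 2*27**2) = 317 - 2*729*(10 + 2*729) = 317 - 1458*(10 + 1458) = 317 - 1458*1468 = 317 - 1*2140344 = 317 - 2140344 = -2140027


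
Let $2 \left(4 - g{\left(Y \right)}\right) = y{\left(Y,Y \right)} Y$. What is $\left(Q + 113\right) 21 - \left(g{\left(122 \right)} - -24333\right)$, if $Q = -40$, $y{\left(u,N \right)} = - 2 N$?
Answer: $-37688$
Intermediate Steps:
$g{\left(Y \right)} = 4 + Y^{2}$ ($g{\left(Y \right)} = 4 - \frac{- 2 Y Y}{2} = 4 - \frac{\left(-2\right) Y^{2}}{2} = 4 + Y^{2}$)
$\left(Q + 113\right) 21 - \left(g{\left(122 \right)} - -24333\right) = \left(-40 + 113\right) 21 - \left(\left(4 + 122^{2}\right) - -24333\right) = 73 \cdot 21 - \left(\left(4 + 14884\right) + 24333\right) = 1533 - \left(14888 + 24333\right) = 1533 - 39221 = -37688$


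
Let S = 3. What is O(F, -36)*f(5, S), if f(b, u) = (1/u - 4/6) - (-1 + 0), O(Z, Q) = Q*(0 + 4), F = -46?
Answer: -96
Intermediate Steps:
O(Z, Q) = 4*Q (O(Z, Q) = Q*4 = 4*Q)
f(b, u) = ⅓ + 1/u (f(b, u) = (1/u - 4*⅙) - 1*(-1) = (1/u - ⅔) + 1 = (-⅔ + 1/u) + 1 = ⅓ + 1/u)
O(F, -36)*f(5, S) = (4*(-36))*((⅓)*(3 + 3)/3) = -48*6/3 = -144*⅔ = -96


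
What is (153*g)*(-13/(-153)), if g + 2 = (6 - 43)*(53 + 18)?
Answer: -34177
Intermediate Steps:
g = -2629 (g = -2 + (6 - 43)*(53 + 18) = -2 - 37*71 = -2 - 2627 = -2629)
(153*g)*(-13/(-153)) = (153*(-2629))*(-13/(-153)) = -(-5229081)*(-1)/153 = -402237*13/153 = -34177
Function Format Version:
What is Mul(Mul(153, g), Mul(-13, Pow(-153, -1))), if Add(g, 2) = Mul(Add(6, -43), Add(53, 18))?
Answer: -34177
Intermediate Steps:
g = -2629 (g = Add(-2, Mul(Add(6, -43), Add(53, 18))) = Add(-2, Mul(-37, 71)) = Add(-2, -2627) = -2629)
Mul(Mul(153, g), Mul(-13, Pow(-153, -1))) = Mul(Mul(153, -2629), Mul(-13, Pow(-153, -1))) = Mul(-402237, Mul(-13, Rational(-1, 153))) = Mul(-402237, Rational(13, 153)) = -34177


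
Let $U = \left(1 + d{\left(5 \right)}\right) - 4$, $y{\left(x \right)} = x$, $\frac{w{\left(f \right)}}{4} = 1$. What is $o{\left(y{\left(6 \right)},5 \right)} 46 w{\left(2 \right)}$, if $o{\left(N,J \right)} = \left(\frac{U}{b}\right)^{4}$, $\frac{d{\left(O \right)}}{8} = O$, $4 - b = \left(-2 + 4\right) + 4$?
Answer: $\frac{43105703}{2} \approx 2.1553 \cdot 10^{7}$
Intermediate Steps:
$w{\left(f \right)} = 4$ ($w{\left(f \right)} = 4 \cdot 1 = 4$)
$b = -2$ ($b = 4 - \left(\left(-2 + 4\right) + 4\right) = 4 - \left(2 + 4\right) = 4 - 6 = -2$)
$d{\left(O \right)} = 8 O$
$U = 37$ ($U = \left(1 + 8 \cdot 5\right) - 4 = \left(1 + 40\right) - 4 = 41 - 4 = 37$)
$o{\left(N,J \right)} = \frac{1874161}{16}$ ($o{\left(N,J \right)} = \left(\frac{37}{-2}\right)^{4} = \left(37 \left(- \frac{1}{2}\right)\right)^{4} = \left(- \frac{37}{2}\right)^{4} = \frac{1874161}{16}$)
$o{\left(y{\left(6 \right)},5 \right)} 46 w{\left(2 \right)} = \frac{1874161}{16} \cdot 46 \cdot 4 = \frac{43105703}{8} \cdot 4 = \frac{43105703}{2}$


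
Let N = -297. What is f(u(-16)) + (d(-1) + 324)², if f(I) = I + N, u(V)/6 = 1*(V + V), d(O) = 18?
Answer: 116475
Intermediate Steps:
u(V) = 12*V (u(V) = 6*(1*(V + V)) = 6*(1*(2*V)) = 6*(2*V) = 12*V)
f(I) = -297 + I (f(I) = I - 297 = -297 + I)
f(u(-16)) + (d(-1) + 324)² = (-297 + 12*(-16)) + (18 + 324)² = (-297 - 192) + 342² = -489 + 116964 = 116475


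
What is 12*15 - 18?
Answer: 162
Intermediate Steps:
12*15 - 18 = 180 - 18 = 162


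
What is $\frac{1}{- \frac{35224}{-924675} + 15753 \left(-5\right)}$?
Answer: $- \frac{924675}{72831991151} \approx -1.2696 \cdot 10^{-5}$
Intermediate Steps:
$\frac{1}{- \frac{35224}{-924675} + 15753 \left(-5\right)} = \frac{1}{\left(-35224\right) \left(- \frac{1}{924675}\right) - 78765} = \frac{1}{\frac{35224}{924675} - 78765} = \frac{1}{- \frac{72831991151}{924675}} = - \frac{924675}{72831991151}$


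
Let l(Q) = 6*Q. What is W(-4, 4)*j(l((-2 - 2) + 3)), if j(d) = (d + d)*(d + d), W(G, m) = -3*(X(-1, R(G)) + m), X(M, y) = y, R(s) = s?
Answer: 0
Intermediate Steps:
W(G, m) = -3*G - 3*m (W(G, m) = -3*(G + m) = -3*G - 3*m)
j(d) = 4*d² (j(d) = (2*d)*(2*d) = 4*d²)
W(-4, 4)*j(l((-2 - 2) + 3)) = (-3*(-4) - 3*4)*(4*(6*((-2 - 2) + 3))²) = (12 - 12)*(4*(6*(-4 + 3))²) = 0*(4*(6*(-1))²) = 0*(4*(-6)²) = 0*(4*36) = 0*144 = 0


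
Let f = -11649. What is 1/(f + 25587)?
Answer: 1/13938 ≈ 7.1746e-5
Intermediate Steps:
1/(f + 25587) = 1/(-11649 + 25587) = 1/13938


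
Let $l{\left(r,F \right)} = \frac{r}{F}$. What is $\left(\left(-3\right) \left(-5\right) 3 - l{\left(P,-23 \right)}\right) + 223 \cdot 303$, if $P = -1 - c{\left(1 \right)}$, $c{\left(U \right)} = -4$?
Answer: $\frac{1555125}{23} \approx 67614.0$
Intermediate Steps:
$P = 3$ ($P = -1 - -4 = -1 + 4 = 3$)
$\left(\left(-3\right) \left(-5\right) 3 - l{\left(P,-23 \right)}\right) + 223 \cdot 303 = \left(\left(-3\right) \left(-5\right) 3 - \frac{3}{-23}\right) + 223 \cdot 303 = \left(15 \cdot 3 - 3 \left(- \frac{1}{23}\right)\right) + 67569 = \left(45 - - \frac{3}{23}\right) + 67569 = \left(45 + \frac{3}{23}\right) + 67569 = \frac{1038}{23} + 67569 = \frac{1555125}{23}$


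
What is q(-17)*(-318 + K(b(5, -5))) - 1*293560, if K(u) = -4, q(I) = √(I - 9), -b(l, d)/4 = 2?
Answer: -293560 - 322*I*√26 ≈ -2.9356e+5 - 1641.9*I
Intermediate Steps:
b(l, d) = -8 (b(l, d) = -4*2 = -8)
q(I) = √(-9 + I)
q(-17)*(-318 + K(b(5, -5))) - 1*293560 = √(-9 - 17)*(-318 - 4) - 1*293560 = √(-26)*(-322) - 293560 = (I*√26)*(-322) - 293560 = -322*I*√26 - 293560 = -293560 - 322*I*√26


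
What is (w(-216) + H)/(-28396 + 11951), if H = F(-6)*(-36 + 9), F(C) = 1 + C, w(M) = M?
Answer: 81/16445 ≈ 0.0049255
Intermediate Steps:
H = 135 (H = (1 - 6)*(-36 + 9) = -5*(-27) = 135)
(w(-216) + H)/(-28396 + 11951) = (-216 + 135)/(-28396 + 11951) = -81/(-16445) = -81*(-1/16445) = 81/16445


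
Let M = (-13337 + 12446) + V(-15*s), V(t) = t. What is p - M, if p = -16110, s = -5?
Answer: -15294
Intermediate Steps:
M = -816 (M = (-13337 + 12446) - 15*(-5) = -891 + 75 = -816)
p - M = -16110 - 1*(-816) = -16110 + 816 = -15294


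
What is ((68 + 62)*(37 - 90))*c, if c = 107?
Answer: -737230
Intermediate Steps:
((68 + 62)*(37 - 90))*c = ((68 + 62)*(37 - 90))*107 = (130*(-53))*107 = -6890*107 = -737230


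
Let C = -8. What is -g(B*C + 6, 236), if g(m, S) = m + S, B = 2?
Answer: -226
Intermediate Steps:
g(m, S) = S + m
-g(B*C + 6, 236) = -(236 + (2*(-8) + 6)) = -(236 + (-16 + 6)) = -(236 - 10) = -1*226 = -226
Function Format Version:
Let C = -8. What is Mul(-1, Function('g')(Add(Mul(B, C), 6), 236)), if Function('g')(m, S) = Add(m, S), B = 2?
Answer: -226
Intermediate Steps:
Function('g')(m, S) = Add(S, m)
Mul(-1, Function('g')(Add(Mul(B, C), 6), 236)) = Mul(-1, Add(236, Add(Mul(2, -8), 6))) = Mul(-1, Add(236, Add(-16, 6))) = Mul(-1, Add(236, -10)) = Mul(-1, 226) = -226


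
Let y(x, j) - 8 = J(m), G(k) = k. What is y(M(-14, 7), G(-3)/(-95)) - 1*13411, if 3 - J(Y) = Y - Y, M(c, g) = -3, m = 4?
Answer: -13400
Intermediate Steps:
J(Y) = 3 (J(Y) = 3 - (Y - Y) = 3 - 1*0 = 3 + 0 = 3)
y(x, j) = 11 (y(x, j) = 8 + 3 = 11)
y(M(-14, 7), G(-3)/(-95)) - 1*13411 = 11 - 1*13411 = 11 - 13411 = -13400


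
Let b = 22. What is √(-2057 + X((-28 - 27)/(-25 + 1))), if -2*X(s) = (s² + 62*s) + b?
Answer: I*√4934402/48 ≈ 46.278*I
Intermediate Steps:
X(s) = -11 - 31*s - s²/2 (X(s) = -((s² + 62*s) + 22)/2 = -(22 + s² + 62*s)/2 = -11 - 31*s - s²/2)
√(-2057 + X((-28 - 27)/(-25 + 1))) = √(-2057 + (-11 - 31*(-28 - 27)/(-25 + 1) - (-28 - 27)²/(-25 + 1)²/2)) = √(-2057 + (-11 - (-1705)/(-24) - (-55/(-24))²/2)) = √(-2057 + (-11 - (-1705)*(-1)/24 - (-55*(-1/24))²/2)) = √(-2057 + (-11 - 31*55/24 - (55/24)²/2)) = √(-2057 + (-11 - 1705/24 - ½*3025/576)) = √(-2057 + (-11 - 1705/24 - 3025/1152)) = √(-2057 - 97537/1152) = √(-2467201/1152) = I*√4934402/48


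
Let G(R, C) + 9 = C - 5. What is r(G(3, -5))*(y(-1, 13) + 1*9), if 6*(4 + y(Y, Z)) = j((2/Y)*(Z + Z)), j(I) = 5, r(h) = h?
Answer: -665/6 ≈ -110.83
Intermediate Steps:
G(R, C) = -14 + C (G(R, C) = -9 + (C - 5) = -9 + (-5 + C) = -14 + C)
y(Y, Z) = -19/6 (y(Y, Z) = -4 + (1/6)*5 = -4 + 5/6 = -19/6)
r(G(3, -5))*(y(-1, 13) + 1*9) = (-14 - 5)*(-19/6 + 1*9) = -19*(-19/6 + 9) = -19*35/6 = -665/6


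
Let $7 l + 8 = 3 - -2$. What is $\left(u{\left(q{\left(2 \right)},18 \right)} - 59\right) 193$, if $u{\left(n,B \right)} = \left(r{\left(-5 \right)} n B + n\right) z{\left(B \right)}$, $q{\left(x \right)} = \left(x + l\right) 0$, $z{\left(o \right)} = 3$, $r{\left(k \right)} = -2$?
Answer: $-11387$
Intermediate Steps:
$l = - \frac{3}{7}$ ($l = - \frac{8}{7} + \frac{3 - -2}{7} = - \frac{8}{7} + \frac{3 + 2}{7} = - \frac{8}{7} + \frac{1}{7} \cdot 5 = - \frac{8}{7} + \frac{5}{7} = - \frac{3}{7} \approx -0.42857$)
$q{\left(x \right)} = 0$ ($q{\left(x \right)} = \left(x - \frac{3}{7}\right) 0 = \left(- \frac{3}{7} + x\right) 0 = 0$)
$u{\left(n,B \right)} = 3 n - 6 B n$ ($u{\left(n,B \right)} = \left(- 2 n B + n\right) 3 = \left(- 2 B n + n\right) 3 = \left(n - 2 B n\right) 3 = 3 n - 6 B n$)
$\left(u{\left(q{\left(2 \right)},18 \right)} - 59\right) 193 = \left(3 \cdot 0 \left(1 - 36\right) - 59\right) 193 = \left(3 \cdot 0 \left(-35\right) - 59\right) 193 = \left(0 - 59\right) 193 = \left(-59\right) 193 = -11387$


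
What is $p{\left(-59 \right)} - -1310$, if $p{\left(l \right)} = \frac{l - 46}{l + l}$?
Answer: $\frac{154685}{118} \approx 1310.9$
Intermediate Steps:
$p{\left(l \right)} = \frac{-46 + l}{2 l}$
$p{\left(-59 \right)} - -1310 = \frac{-46 - 59}{2 \left(-59\right)} - -1310 = \frac{1}{2} \left(- \frac{1}{59}\right) \left(-105\right) + 1310 = \frac{105}{118} + 1310 = \frac{154685}{118}$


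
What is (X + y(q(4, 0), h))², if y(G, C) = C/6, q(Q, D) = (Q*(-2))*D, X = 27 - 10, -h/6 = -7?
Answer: 576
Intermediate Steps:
h = 42 (h = -6*(-7) = 42)
X = 17
q(Q, D) = -2*D*Q (q(Q, D) = (-2*Q)*D = -2*D*Q)
y(G, C) = C/6 (y(G, C) = C*(⅙) = C/6)
(X + y(q(4, 0), h))² = (17 + (⅙)*42)² = (17 + 7)² = 24² = 576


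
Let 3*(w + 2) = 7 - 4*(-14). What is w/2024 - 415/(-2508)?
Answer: 20173/115368 ≈ 0.17486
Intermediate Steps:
w = 19 (w = -2 + (7 - 4*(-14))/3 = -2 + (7 + 56)/3 = -2 + (⅓)*63 = -2 + 21 = 19)
w/2024 - 415/(-2508) = 19/2024 - 415/(-2508) = 19*(1/2024) - 415*(-1/2508) = 19/2024 + 415/2508 = 20173/115368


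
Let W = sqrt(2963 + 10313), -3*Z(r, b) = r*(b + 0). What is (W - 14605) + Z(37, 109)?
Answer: -47848/3 + 2*sqrt(3319) ≈ -15834.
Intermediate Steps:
Z(r, b) = -b*r/3 (Z(r, b) = -r*(b + 0)/3 = -r*b/3 = -b*r/3)
W = 2*sqrt(3319) (W = sqrt(13276) = 2*sqrt(3319) ≈ 115.22)
(W - 14605) + Z(37, 109) = (2*sqrt(3319) - 14605) - 1/3*109*37 = (-14605 + 2*sqrt(3319)) - 4033/3 = -47848/3 + 2*sqrt(3319)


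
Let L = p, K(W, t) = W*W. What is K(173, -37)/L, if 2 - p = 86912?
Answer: -29929/86910 ≈ -0.34437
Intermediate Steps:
p = -86910 (p = 2 - 1*86912 = 2 - 86912 = -86910)
K(W, t) = W²
L = -86910
K(173, -37)/L = 173²/(-86910) = 29929*(-1/86910) = -29929/86910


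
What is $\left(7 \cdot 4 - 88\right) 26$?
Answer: $-1560$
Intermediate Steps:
$\left(7 \cdot 4 - 88\right) 26 = \left(28 - 88\right) 26 = \left(-60\right) 26 = -1560$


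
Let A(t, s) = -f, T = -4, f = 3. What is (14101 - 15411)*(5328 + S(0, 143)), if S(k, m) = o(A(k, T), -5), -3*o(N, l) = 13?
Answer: -20922010/3 ≈ -6.9740e+6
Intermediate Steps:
A(t, s) = -3 (A(t, s) = -1*3 = -3)
o(N, l) = -13/3 (o(N, l) = -1/3*13 = -13/3)
S(k, m) = -13/3
(14101 - 15411)*(5328 + S(0, 143)) = (14101 - 15411)*(5328 - 13/3) = -1310*15971/3 = -20922010/3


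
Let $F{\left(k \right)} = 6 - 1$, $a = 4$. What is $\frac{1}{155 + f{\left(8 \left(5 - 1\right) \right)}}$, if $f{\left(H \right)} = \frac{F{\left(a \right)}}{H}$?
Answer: $\frac{32}{4965} \approx 0.0064451$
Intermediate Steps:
$F{\left(k \right)} = 5$
$f{\left(H \right)} = \frac{5}{H}$
$\frac{1}{155 + f{\left(8 \left(5 - 1\right) \right)}} = \frac{1}{155 + \frac{5}{8 \left(5 - 1\right)}} = \frac{1}{155 + \frac{5}{8 \cdot 4}} = \frac{1}{155 + \frac{5}{32}} = \frac{1}{\frac{4965}{32}} = \frac{32}{4965}$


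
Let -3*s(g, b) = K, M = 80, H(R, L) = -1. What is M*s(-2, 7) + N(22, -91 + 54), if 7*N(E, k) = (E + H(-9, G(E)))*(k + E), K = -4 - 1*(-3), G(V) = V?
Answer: -55/3 ≈ -18.333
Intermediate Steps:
K = -1 (K = -4 + 3 = -1)
s(g, b) = ⅓ (s(g, b) = -⅓*(-1) = ⅓)
N(E, k) = (-1 + E)*(E + k)/7 (N(E, k) = ((E - 1)*(k + E))/7 = ((-1 + E)*(E + k))/7 = (-1 + E)*(E + k)/7)
M*s(-2, 7) + N(22, -91 + 54) = 80*(⅓) + (-⅐*22 - (-91 + 54)/7 + (⅐)*22² + (⅐)*22*(-91 + 54)) = 80/3 + (-22/7 - ⅐*(-37) + (⅐)*484 + (⅐)*22*(-37)) = 80/3 + (-22/7 + 37/7 + 484/7 - 814/7) = 80/3 - 45 = -55/3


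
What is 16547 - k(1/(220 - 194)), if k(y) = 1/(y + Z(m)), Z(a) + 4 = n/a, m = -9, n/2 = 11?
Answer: 24804187/1499 ≈ 16547.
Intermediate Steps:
n = 22 (n = 2*11 = 22)
Z(a) = -4 + 22/a
k(y) = 1/(-58/9 + y) (k(y) = 1/(y + (-4 + 22/(-9))) = 1/(y + (-4 + 22*(-1/9))) = 1/(y + (-4 - 22/9)) = 1/(y - 58/9) = 1/(-58/9 + y))
16547 - k(1/(220 - 194)) = 16547 - 9/(-58 + 9/(220 - 194)) = 16547 - 9/(-58 + 9/26) = 16547 - 9/(-1499/26) = 16547 - 9*(-26)/1499 = 16547 - 1*(-234/1499) = 16547 + 234/1499 = 24804187/1499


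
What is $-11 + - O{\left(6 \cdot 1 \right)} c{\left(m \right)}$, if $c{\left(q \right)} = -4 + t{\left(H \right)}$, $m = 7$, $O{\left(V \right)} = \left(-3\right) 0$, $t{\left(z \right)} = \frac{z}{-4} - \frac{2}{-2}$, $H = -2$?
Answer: $-11$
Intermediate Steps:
$t{\left(z \right)} = 1 - \frac{z}{4}$ ($t{\left(z \right)} = z \left(- \frac{1}{4}\right) - -1 = - \frac{z}{4} + 1 = 1 - \frac{z}{4}$)
$O{\left(V \right)} = 0$
$c{\left(q \right)} = - \frac{5}{2}$ ($c{\left(q \right)} = -4 + \left(1 - - \frac{1}{2}\right) = -4 + \left(1 + \frac{1}{2}\right) = -4 + \frac{3}{2} = - \frac{5}{2}$)
$-11 + - O{\left(6 \cdot 1 \right)} c{\left(m \right)} = -11 + \left(-1\right) 0 \left(- \frac{5}{2}\right) = -11 + 0 \left(- \frac{5}{2}\right) = -11 + 0 = -11$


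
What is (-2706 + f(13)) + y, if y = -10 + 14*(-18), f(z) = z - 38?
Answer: -2993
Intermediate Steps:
f(z) = -38 + z
y = -262 (y = -10 - 252 = -262)
(-2706 + f(13)) + y = (-2706 + (-38 + 13)) - 262 = (-2706 - 25) - 262 = -2731 - 262 = -2993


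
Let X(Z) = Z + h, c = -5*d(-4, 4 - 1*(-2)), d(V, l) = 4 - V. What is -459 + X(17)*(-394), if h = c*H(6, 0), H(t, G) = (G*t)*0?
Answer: -7157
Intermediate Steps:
H(t, G) = 0
c = -40 (c = -5*(4 - 1*(-4)) = -5*(4 + 4) = -5*8 = -40)
h = 0 (h = -40*0 = 0)
X(Z) = Z (X(Z) = Z + 0 = Z)
-459 + X(17)*(-394) = -459 + 17*(-394) = -459 - 6698 = -7157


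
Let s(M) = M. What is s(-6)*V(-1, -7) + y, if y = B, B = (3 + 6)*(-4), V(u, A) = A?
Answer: 6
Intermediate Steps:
B = -36 (B = 9*(-4) = -36)
y = -36
s(-6)*V(-1, -7) + y = -6*(-7) - 36 = 42 - 36 = 6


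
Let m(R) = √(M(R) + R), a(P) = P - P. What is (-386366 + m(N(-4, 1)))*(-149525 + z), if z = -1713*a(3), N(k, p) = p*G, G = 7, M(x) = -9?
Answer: 57771376150 - 149525*I*√2 ≈ 5.7771e+10 - 2.1146e+5*I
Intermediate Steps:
a(P) = 0
N(k, p) = 7*p (N(k, p) = p*7 = 7*p)
m(R) = √(-9 + R)
z = 0 (z = -1713*0 = 0)
(-386366 + m(N(-4, 1)))*(-149525 + z) = (-386366 + √(-9 + 7*1))*(-149525 + 0) = (-386366 + √(-9 + 7))*(-149525) = (-386366 + √(-2))*(-149525) = (-386366 + I*√2)*(-149525) = 57771376150 - 149525*I*√2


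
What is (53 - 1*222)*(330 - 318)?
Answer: -2028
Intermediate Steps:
(53 - 1*222)*(330 - 318) = (53 - 222)*12 = -169*12 = -2028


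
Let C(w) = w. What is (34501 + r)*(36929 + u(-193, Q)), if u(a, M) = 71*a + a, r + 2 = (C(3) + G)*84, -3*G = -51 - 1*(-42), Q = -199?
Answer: 806224099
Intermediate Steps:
G = 3 (G = -(-51 - 1*(-42))/3 = -(-51 + 42)/3 = -1/3*(-9) = 3)
r = 502 (r = -2 + (3 + 3)*84 = -2 + 6*84 = -2 + 504 = 502)
u(a, M) = 72*a
(34501 + r)*(36929 + u(-193, Q)) = (34501 + 502)*(36929 + 72*(-193)) = 35003*(36929 - 13896) = 35003*23033 = 806224099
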